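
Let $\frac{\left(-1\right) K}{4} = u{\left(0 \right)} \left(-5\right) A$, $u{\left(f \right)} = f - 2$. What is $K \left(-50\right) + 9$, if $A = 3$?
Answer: $6009$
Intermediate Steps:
$u{\left(f \right)} = -2 + f$
$K = -120$ ($K = - 4 \left(-2 + 0\right) \left(-5\right) 3 = - 4 \left(-2\right) \left(-5\right) 3 = - 4 \cdot 10 \cdot 3 = \left(-4\right) 30 = -120$)
$K \left(-50\right) + 9 = \left(-120\right) \left(-50\right) + 9 = 6000 + 9 = 6009$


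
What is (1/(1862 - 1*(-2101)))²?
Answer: 1/15705369 ≈ 6.3672e-8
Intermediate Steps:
(1/(1862 - 1*(-2101)))² = (1/(1862 + 2101))² = (1/3963)² = 1/15705369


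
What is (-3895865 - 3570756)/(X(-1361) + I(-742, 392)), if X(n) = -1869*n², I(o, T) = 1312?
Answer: 7466621/3461986637 ≈ 0.0021567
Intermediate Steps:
(-3895865 - 3570756)/(X(-1361) + I(-742, 392)) = (-3895865 - 3570756)/(-1869*(-1361)² + 1312) = -7466621/(-1869*1852321 + 1312) = -7466621/(-3461987949 + 1312) = -7466621/(-3461986637) = -7466621*(-1/3461986637) = 7466621/3461986637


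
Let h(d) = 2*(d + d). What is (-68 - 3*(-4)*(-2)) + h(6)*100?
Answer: 2308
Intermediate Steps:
h(d) = 4*d (h(d) = 2*(2*d) = 4*d)
(-68 - 3*(-4)*(-2)) + h(6)*100 = (-68 - 3*(-4)*(-2)) + (4*6)*100 = (-68 + 12*(-2)) + 24*100 = (-68 - 24) + 2400 = -92 + 2400 = 2308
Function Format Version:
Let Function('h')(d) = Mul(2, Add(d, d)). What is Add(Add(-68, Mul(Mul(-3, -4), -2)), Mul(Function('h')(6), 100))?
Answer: 2308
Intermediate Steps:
Function('h')(d) = Mul(4, d) (Function('h')(d) = Mul(2, Mul(2, d)) = Mul(4, d))
Add(Add(-68, Mul(Mul(-3, -4), -2)), Mul(Function('h')(6), 100)) = Add(Add(-68, Mul(Mul(-3, -4), -2)), Mul(Mul(4, 6), 100)) = Add(Add(-68, Mul(12, -2)), Mul(24, 100)) = Add(Add(-68, -24), 2400) = Add(-92, 2400) = 2308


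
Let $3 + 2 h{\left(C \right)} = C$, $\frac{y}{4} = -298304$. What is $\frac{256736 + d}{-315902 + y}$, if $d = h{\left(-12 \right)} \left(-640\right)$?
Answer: $- \frac{130768}{754559} \approx -0.1733$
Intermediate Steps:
$y = -1193216$ ($y = 4 \left(-298304\right) = -1193216$)
$h{\left(C \right)} = - \frac{3}{2} + \frac{C}{2}$
$d = 4800$ ($d = \left(- \frac{3}{2} + \frac{1}{2} \left(-12\right)\right) \left(-640\right) = \left(- \frac{3}{2} - 6\right) \left(-640\right) = \left(- \frac{15}{2}\right) \left(-640\right) = 4800$)
$\frac{256736 + d}{-315902 + y} = \frac{256736 + 4800}{-315902 - 1193216} = \frac{261536}{-1509118} = 261536 \left(- \frac{1}{1509118}\right) = - \frac{130768}{754559}$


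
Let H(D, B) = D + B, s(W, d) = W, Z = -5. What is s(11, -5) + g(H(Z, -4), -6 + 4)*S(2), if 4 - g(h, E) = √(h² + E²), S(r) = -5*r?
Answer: -29 + 10*√85 ≈ 63.195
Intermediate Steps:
H(D, B) = B + D
g(h, E) = 4 - √(E² + h²) (g(h, E) = 4 - √(h² + E²) = 4 - √(E² + h²))
s(11, -5) + g(H(Z, -4), -6 + 4)*S(2) = 11 + (4 - √((-6 + 4)² + (-4 - 5)²))*(-5*2) = 11 + (4 - √((-2)² + (-9)²))*(-10) = 11 + (4 - √(4 + 81))*(-10) = 11 + (4 - √85)*(-10) = 11 + (-40 + 10*√85) = -29 + 10*√85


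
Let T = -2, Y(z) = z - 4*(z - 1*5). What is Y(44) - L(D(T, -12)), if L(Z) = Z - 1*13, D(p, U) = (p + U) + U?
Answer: -73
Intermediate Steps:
Y(z) = 20 - 3*z (Y(z) = z - 4*(z - 5) = z - 4*(-5 + z) = z + (20 - 4*z) = 20 - 3*z)
D(p, U) = p + 2*U (D(p, U) = (U + p) + U = p + 2*U)
L(Z) = -13 + Z (L(Z) = Z - 13 = -13 + Z)
Y(44) - L(D(T, -12)) = (20 - 3*44) - (-13 + (-2 + 2*(-12))) = (20 - 132) - (-13 + (-2 - 24)) = -112 - (-13 - 26) = -112 - 1*(-39) = -112 + 39 = -73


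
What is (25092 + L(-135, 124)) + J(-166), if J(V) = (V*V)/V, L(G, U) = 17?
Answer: 24943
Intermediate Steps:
J(V) = V (J(V) = V**2/V = V)
(25092 + L(-135, 124)) + J(-166) = (25092 + 17) - 166 = 25109 - 166 = 24943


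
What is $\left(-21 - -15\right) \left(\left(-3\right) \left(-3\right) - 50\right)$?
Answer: $246$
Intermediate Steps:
$\left(-21 - -15\right) \left(\left(-3\right) \left(-3\right) - 50\right) = \left(-21 + 15\right) \left(9 - 50\right) = \left(-6\right) \left(-41\right) = 246$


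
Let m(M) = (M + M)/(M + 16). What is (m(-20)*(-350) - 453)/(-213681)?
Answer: 3953/213681 ≈ 0.018500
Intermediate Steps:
m(M) = 2*M/(16 + M) (m(M) = (2*M)/(16 + M) = 2*M/(16 + M))
(m(-20)*(-350) - 453)/(-213681) = ((2*(-20)/(16 - 20))*(-350) - 453)/(-213681) = ((2*(-20)/(-4))*(-350) - 453)*(-1/213681) = ((2*(-20)*(-¼))*(-350) - 453)*(-1/213681) = (10*(-350) - 453)*(-1/213681) = (-3500 - 453)*(-1/213681) = -3953*(-1/213681) = 3953/213681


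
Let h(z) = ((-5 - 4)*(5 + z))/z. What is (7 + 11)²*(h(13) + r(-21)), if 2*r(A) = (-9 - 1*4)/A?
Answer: -358290/91 ≈ -3937.3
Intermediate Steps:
r(A) = -13/(2*A) (r(A) = ((-9 - 1*4)/A)/2 = ((-9 - 4)/A)/2 = (-13/A)/2 = -13/(2*A))
h(z) = (-45 - 9*z)/z (h(z) = (-9*(5 + z))/z = (-45 - 9*z)/z)
(7 + 11)²*(h(13) + r(-21)) = (7 + 11)²*((-9 - 45/13) - 13/2/(-21)) = 18²*((-9 - 45*1/13) - 13/2*(-1/21)) = 324*((-9 - 45/13) + 13/42) = 324*(-162/13 + 13/42) = 324*(-6635/546) = -358290/91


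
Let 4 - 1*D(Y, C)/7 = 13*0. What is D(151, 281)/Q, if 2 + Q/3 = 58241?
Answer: 28/174717 ≈ 0.00016026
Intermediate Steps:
Q = 174717 (Q = -6 + 3*58241 = -6 + 174723 = 174717)
D(Y, C) = 28 (D(Y, C) = 28 - 91*0 = 28 - 7*0 = 28 + 0 = 28)
D(151, 281)/Q = 28/174717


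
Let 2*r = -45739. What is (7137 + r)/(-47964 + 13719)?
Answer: 6293/13698 ≈ 0.45941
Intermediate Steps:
r = -45739/2 (r = (1/2)*(-45739) = -45739/2 ≈ -22870.)
(7137 + r)/(-47964 + 13719) = (7137 - 45739/2)/(-47964 + 13719) = -31465/2/(-34245) = -31465/2*(-1/34245) = 6293/13698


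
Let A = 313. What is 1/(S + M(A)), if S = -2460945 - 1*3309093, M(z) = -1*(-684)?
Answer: -1/5769354 ≈ -1.7333e-7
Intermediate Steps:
M(z) = 684
S = -5770038 (S = -2460945 - 3309093 = -5770038)
1/(S + M(A)) = 1/(-5770038 + 684) = 1/(-5769354) = -1/5769354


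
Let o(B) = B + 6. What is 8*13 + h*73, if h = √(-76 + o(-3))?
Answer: 104 + 73*I*√73 ≈ 104.0 + 623.71*I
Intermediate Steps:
o(B) = 6 + B
h = I*√73 (h = √(-76 + (6 - 3)) = √(-76 + 3) = √(-73) = I*√73 ≈ 8.544*I)
8*13 + h*73 = 8*13 + (I*√73)*73 = 104 + 73*I*√73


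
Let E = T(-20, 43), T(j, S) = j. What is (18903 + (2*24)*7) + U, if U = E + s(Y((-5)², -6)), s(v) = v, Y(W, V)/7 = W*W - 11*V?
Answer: 24056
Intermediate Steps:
Y(W, V) = -77*V + 7*W² (Y(W, V) = 7*(W*W - 11*V) = 7*(W² - 11*V) = -77*V + 7*W²)
E = -20
U = 4817 (U = -20 + (-77*(-6) + 7*((-5)²)²) = -20 + (462 + 7*25²) = -20 + (462 + 7*625) = -20 + (462 + 4375) = -20 + 4837 = 4817)
(18903 + (2*24)*7) + U = (18903 + (2*24)*7) + 4817 = (18903 + 48*7) + 4817 = (18903 + 336) + 4817 = 19239 + 4817 = 24056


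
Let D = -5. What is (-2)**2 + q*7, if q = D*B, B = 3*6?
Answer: -626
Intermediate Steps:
B = 18
q = -90 (q = -5*18 = -90)
(-2)**2 + q*7 = (-2)**2 - 90*7 = 4 - 630 = -626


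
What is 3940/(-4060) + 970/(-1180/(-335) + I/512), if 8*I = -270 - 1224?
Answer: 3847692371/12565091 ≈ 306.22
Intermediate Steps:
I = -747/4 (I = (-270 - 1224)/8 = (1/8)*(-1494) = -747/4 ≈ -186.75)
3940/(-4060) + 970/(-1180/(-335) + I/512) = 3940/(-4060) + 970/(-1180/(-335) - 747/4/512) = 3940*(-1/4060) + 970/(-1180*(-1/335) - 747/4*1/512) = -197/203 + 970/(236/67 - 747/2048) = -197/203 + 970/(433279/137216) = -197/203 + 970*(137216/433279) = -197/203 + 133099520/433279 = 3847692371/12565091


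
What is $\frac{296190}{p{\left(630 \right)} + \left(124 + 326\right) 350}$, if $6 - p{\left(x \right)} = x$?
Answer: $\frac{49365}{26146} \approx 1.8881$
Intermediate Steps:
$p{\left(x \right)} = 6 - x$
$\frac{296190}{p{\left(630 \right)} + \left(124 + 326\right) 350} = \frac{296190}{\left(6 - 630\right) + \left(124 + 326\right) 350} = \frac{296190}{\left(6 - 630\right) + 450 \cdot 350} = \frac{296190}{-624 + 157500} = \frac{296190}{156876} = 296190 \cdot \frac{1}{156876} = \frac{49365}{26146}$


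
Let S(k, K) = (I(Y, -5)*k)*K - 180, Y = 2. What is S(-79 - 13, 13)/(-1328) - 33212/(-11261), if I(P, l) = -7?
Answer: -3009036/934663 ≈ -3.2194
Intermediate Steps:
S(k, K) = -180 - 7*K*k (S(k, K) = (-7*k)*K - 180 = -7*K*k - 180 = -180 - 7*K*k)
S(-79 - 13, 13)/(-1328) - 33212/(-11261) = (-180 - 7*13*(-79 - 13))/(-1328) - 33212/(-11261) = (-180 - 7*13*(-92))*(-1/1328) - 33212*(-1/11261) = (-180 + 8372)*(-1/1328) + 33212/11261 = 8192*(-1/1328) + 33212/11261 = -512/83 + 33212/11261 = -3009036/934663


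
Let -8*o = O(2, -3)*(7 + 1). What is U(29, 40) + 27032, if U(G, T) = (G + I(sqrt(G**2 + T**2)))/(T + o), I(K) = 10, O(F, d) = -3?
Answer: 1162415/43 ≈ 27033.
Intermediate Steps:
o = 3 (o = -(-3)*(7 + 1)/8 = -(-3)*8/8 = -1/8*(-24) = 3)
U(G, T) = (10 + G)/(3 + T) (U(G, T) = (G + 10)/(T + 3) = (10 + G)/(3 + T))
U(29, 40) + 27032 = (10 + 29)/(3 + 40) + 27032 = 39/43 + 27032 = 1162415/43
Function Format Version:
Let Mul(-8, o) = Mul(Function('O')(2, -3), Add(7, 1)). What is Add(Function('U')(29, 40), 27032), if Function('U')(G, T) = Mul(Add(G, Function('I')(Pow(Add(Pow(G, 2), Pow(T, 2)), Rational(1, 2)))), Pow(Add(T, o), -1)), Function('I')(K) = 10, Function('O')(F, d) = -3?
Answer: Rational(1162415, 43) ≈ 27033.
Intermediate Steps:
o = 3 (o = Mul(Rational(-1, 8), Mul(-3, Add(7, 1))) = Mul(Rational(-1, 8), Mul(-3, 8)) = Mul(Rational(-1, 8), -24) = 3)
Function('U')(G, T) = Mul(Pow(Add(3, T), -1), Add(10, G)) (Function('U')(G, T) = Mul(Add(G, 10), Pow(Add(T, 3), -1)) = Mul(Add(10, G), Pow(Add(3, T), -1)) = Mul(Pow(Add(3, T), -1), Add(10, G)))
Add(Function('U')(29, 40), 27032) = Add(Mul(Pow(Add(3, 40), -1), Add(10, 29)), 27032) = Add(Mul(Pow(43, -1), 39), 27032) = Add(Mul(Rational(1, 43), 39), 27032) = Add(Rational(39, 43), 27032) = Rational(1162415, 43)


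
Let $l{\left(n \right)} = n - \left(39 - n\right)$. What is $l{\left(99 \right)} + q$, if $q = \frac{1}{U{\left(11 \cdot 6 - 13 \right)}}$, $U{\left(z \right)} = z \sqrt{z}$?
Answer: $159 + \frac{\sqrt{53}}{2809} \approx 159.0$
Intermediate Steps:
$U{\left(z \right)} = z^{\frac{3}{2}}$
$l{\left(n \right)} = -39 + 2 n$ ($l{\left(n \right)} = n + \left(-39 + n\right) = -39 + 2 n$)
$q = \frac{\sqrt{53}}{2809}$ ($q = \frac{1}{\left(11 \cdot 6 - 13\right)^{\frac{3}{2}}} = \frac{1}{\left(66 - 13\right)^{\frac{3}{2}}} = \frac{1}{53^{\frac{3}{2}}} = \frac{1}{53 \sqrt{53}} = \frac{\sqrt{53}}{2809} \approx 0.0025917$)
$l{\left(99 \right)} + q = \left(-39 + 2 \cdot 99\right) + \frac{\sqrt{53}}{2809} = \left(-39 + 198\right) + \frac{\sqrt{53}}{2809} = 159 + \frac{\sqrt{53}}{2809}$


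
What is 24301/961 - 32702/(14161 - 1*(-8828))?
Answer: 527229067/22092429 ≈ 23.865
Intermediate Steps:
24301/961 - 32702/(14161 - 1*(-8828)) = 24301*(1/961) - 32702/(14161 + 8828) = 24301/961 - 32702/22989 = 527229067/22092429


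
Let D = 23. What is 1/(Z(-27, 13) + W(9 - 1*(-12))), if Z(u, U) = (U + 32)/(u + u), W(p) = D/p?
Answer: 42/11 ≈ 3.8182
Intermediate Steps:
W(p) = 23/p
Z(u, U) = (32 + U)/(2*u) (Z(u, U) = (32 + U)/((2*u)) = (32 + U)*(1/(2*u)) = (32 + U)/(2*u))
1/(Z(-27, 13) + W(9 - 1*(-12))) = 1/((½)*(32 + 13)/(-27) + 23/(9 - 1*(-12))) = 1/((½)*(-1/27)*45 + 23/(9 + 12)) = 1/(-⅚ + 23/21) = 1/(11/42) = 42/11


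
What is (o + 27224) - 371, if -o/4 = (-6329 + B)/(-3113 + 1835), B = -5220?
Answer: 17135969/639 ≈ 26817.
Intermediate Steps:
o = -23098/639 (o = -4*(-6329 - 5220)/(-3113 + 1835) = -(-46196)/(-1278) = -(-46196)*(-1)/1278 = -4*11549/1278 = -23098/639 ≈ -36.147)
(o + 27224) - 371 = (-23098/639 + 27224) - 371 = 17373038/639 - 371 = 17135969/639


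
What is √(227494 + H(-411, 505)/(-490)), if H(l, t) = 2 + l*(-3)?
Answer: 37*√32570/14 ≈ 476.96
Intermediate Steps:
H(l, t) = 2 - 3*l
√(227494 + H(-411, 505)/(-490)) = √(227494 + (2 - 3*(-411))/(-490)) = √(227494 + (2 + 1233)*(-1/490)) = √(227494 + 1235*(-1/490)) = √(227494 - 247/98) = √(22294165/98) = 37*√32570/14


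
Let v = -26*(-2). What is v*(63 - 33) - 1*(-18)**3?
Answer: 7392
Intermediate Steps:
v = 52
v*(63 - 33) - 1*(-18)**3 = 52*(63 - 33) - 1*(-18)**3 = 52*30 - 1*(-5832) = 1560 + 5832 = 7392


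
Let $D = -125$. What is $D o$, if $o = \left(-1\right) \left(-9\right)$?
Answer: $-1125$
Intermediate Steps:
$o = 9$
$D o = \left(-125\right) 9 = -1125$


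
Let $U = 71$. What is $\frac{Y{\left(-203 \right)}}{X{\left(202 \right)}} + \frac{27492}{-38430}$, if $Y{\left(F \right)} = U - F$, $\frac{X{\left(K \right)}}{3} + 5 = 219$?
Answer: $- \frac{197779}{685335} \approx -0.28859$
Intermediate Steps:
$X{\left(K \right)} = 642$ ($X{\left(K \right)} = -15 + 3 \cdot 219 = -15 + 657 = 642$)
$Y{\left(F \right)} = 71 - F$
$\frac{Y{\left(-203 \right)}}{X{\left(202 \right)}} + \frac{27492}{-38430} = \frac{71 - -203}{642} + \frac{27492}{-38430} = \left(71 + 203\right) \frac{1}{642} + 27492 \left(- \frac{1}{38430}\right) = 274 \cdot \frac{1}{642} - \frac{4582}{6405} = \frac{137}{321} - \frac{4582}{6405} = - \frac{197779}{685335}$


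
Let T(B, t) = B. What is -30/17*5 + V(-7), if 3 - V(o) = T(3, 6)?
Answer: -150/17 ≈ -8.8235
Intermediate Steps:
V(o) = 0 (V(o) = 3 - 1*3 = 3 - 3 = 0)
-30/17*5 + V(-7) = -30/17*5 + 0 = -150/17 + 0 = -150/17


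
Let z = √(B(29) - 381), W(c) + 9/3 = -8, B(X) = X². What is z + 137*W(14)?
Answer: -1507 + 2*√115 ≈ -1485.6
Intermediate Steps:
W(c) = -11 (W(c) = -3 - 8 = -11)
z = 2*√115 (z = √(29² - 381) = √(841 - 381) = √460 = 2*√115 ≈ 21.448)
z + 137*W(14) = 2*√115 + 137*(-11) = 2*√115 - 1507 = -1507 + 2*√115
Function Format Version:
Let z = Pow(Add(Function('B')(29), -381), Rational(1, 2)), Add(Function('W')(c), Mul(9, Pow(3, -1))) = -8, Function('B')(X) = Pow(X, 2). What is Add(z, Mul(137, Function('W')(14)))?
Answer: Add(-1507, Mul(2, Pow(115, Rational(1, 2)))) ≈ -1485.6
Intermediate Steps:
Function('W')(c) = -11 (Function('W')(c) = Add(-3, -8) = -11)
z = Mul(2, Pow(115, Rational(1, 2))) (z = Pow(Add(Pow(29, 2), -381), Rational(1, 2)) = Pow(Add(841, -381), Rational(1, 2)) = Pow(460, Rational(1, 2)) = Mul(2, Pow(115, Rational(1, 2))) ≈ 21.448)
Add(z, Mul(137, Function('W')(14))) = Add(Mul(2, Pow(115, Rational(1, 2))), Mul(137, -11)) = Add(Mul(2, Pow(115, Rational(1, 2))), -1507) = Add(-1507, Mul(2, Pow(115, Rational(1, 2))))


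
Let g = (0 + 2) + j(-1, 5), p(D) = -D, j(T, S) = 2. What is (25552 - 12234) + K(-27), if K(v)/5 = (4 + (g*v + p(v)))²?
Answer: 42963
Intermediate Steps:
g = 4 (g = (0 + 2) + 2 = 2 + 2 = 4)
K(v) = 5*(4 + 3*v)² (K(v) = 5*(4 + (4*v - v))² = 5*(4 + 3*v)²)
(25552 - 12234) + K(-27) = (25552 - 12234) + 5*(4 + 3*(-27))² = 13318 + 5*(4 - 81)² = 13318 + 5*(-77)² = 13318 + 5*5929 = 13318 + 29645 = 42963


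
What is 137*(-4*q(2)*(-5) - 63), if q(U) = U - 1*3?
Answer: -11371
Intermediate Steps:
q(U) = -3 + U (q(U) = U - 3 = -3 + U)
137*(-4*q(2)*(-5) - 63) = 137*(-4*(-3 + 2)*(-5) - 63) = 137*(-4*(-1)*(-5) - 63) = 137*(4*(-5) - 63) = 137*(-20 - 63) = 137*(-83) = -11371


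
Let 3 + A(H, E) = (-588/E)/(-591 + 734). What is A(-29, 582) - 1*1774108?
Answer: -24608693779/13871 ≈ -1.7741e+6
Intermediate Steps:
A(H, E) = -3 - 588/(143*E) (A(H, E) = -3 + (-588/E)/(-591 + 734) = -3 - 588/E/143 = -3 - 588/E*(1/143) = -3 - 588/(143*E))
A(-29, 582) - 1*1774108 = (-3 - 588/143/582) - 1*1774108 = (-3 - 588/143*1/582) - 1774108 = (-3 - 98/13871) - 1774108 = -41711/13871 - 1774108 = -24608693779/13871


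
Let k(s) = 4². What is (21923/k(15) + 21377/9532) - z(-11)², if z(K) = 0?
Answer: 52328017/38128 ≈ 1372.4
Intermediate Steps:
k(s) = 16
(21923/k(15) + 21377/9532) - z(-11)² = (21923/16 + 21377/9532) - 1*0² = (21923*(1/16) + 21377*(1/9532)) - 1*0 = (21923/16 + 21377/9532) + 0 = 52328017/38128 + 0 = 52328017/38128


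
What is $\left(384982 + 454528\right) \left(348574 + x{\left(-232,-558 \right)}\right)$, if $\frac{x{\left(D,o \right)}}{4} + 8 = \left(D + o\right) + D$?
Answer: $289172577540$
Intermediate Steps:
$x{\left(D,o \right)} = -32 + 4 o + 8 D$ ($x{\left(D,o \right)} = -32 + 4 \left(\left(D + o\right) + D\right) = -32 + 4 \left(o + 2 D\right) = -32 + \left(4 o + 8 D\right) = -32 + 4 o + 8 D$)
$\left(384982 + 454528\right) \left(348574 + x{\left(-232,-558 \right)}\right) = \left(384982 + 454528\right) \left(348574 + \left(-32 + 4 \left(-558\right) + 8 \left(-232\right)\right)\right) = 839510 \left(348574 - 4120\right) = 839510 \cdot 344454 = 289172577540$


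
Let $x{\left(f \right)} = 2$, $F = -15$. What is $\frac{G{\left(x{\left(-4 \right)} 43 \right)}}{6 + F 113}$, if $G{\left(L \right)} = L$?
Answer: $- \frac{86}{1689} \approx -0.050918$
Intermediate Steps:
$\frac{G{\left(x{\left(-4 \right)} 43 \right)}}{6 + F 113} = \frac{2 \cdot 43}{6 - 1695} = \frac{86}{6 - 1695} = \frac{86}{-1689} = 86 \left(- \frac{1}{1689}\right) = - \frac{86}{1689}$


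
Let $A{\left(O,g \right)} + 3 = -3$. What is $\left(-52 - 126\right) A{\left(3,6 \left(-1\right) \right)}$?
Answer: $1068$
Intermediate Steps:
$A{\left(O,g \right)} = -6$ ($A{\left(O,g \right)} = -3 - 3 = -6$)
$\left(-52 - 126\right) A{\left(3,6 \left(-1\right) \right)} = \left(-52 - 126\right) \left(-6\right) = \left(-178\right) \left(-6\right) = 1068$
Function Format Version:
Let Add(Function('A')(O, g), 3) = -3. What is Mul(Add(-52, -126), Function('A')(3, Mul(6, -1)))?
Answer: 1068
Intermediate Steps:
Function('A')(O, g) = -6 (Function('A')(O, g) = Add(-3, -3) = -6)
Mul(Add(-52, -126), Function('A')(3, Mul(6, -1))) = Mul(Add(-52, -126), -6) = Mul(-178, -6) = 1068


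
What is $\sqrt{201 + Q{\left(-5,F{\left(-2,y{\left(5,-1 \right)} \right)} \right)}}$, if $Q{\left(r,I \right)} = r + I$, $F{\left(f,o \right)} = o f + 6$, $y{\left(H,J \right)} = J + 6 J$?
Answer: $6 \sqrt{6} \approx 14.697$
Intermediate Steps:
$y{\left(H,J \right)} = 7 J$
$F{\left(f,o \right)} = 6 + f o$ ($F{\left(f,o \right)} = f o + 6 = 6 + f o$)
$Q{\left(r,I \right)} = I + r$
$\sqrt{201 + Q{\left(-5,F{\left(-2,y{\left(5,-1 \right)} \right)} \right)}} = \sqrt{201 - \left(-1 + 2 \cdot 7 \left(-1\right)\right)} = \sqrt{201 + \left(\left(6 - -14\right) - 5\right)} = \sqrt{201 + \left(\left(6 + 14\right) - 5\right)} = \sqrt{201 + \left(20 - 5\right)} = \sqrt{201 + 15} = \sqrt{216} = 6 \sqrt{6}$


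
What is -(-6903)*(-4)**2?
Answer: 110448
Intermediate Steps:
-(-6903)*(-4)**2 = -(-6903)*16 = -117*(-944) = 110448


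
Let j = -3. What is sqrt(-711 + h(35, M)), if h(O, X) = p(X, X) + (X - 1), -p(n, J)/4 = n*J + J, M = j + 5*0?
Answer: I*sqrt(739) ≈ 27.185*I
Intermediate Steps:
M = -3 (M = -3 + 5*0 = -3 + 0 = -3)
p(n, J) = -4*J - 4*J*n (p(n, J) = -4*(n*J + J) = -4*(J*n + J) = -4*(J + J*n) = -4*J - 4*J*n)
h(O, X) = -1 + X - 4*X*(1 + X) (h(O, X) = -4*X*(1 + X) + (X - 1) = -4*X*(1 + X) + (-1 + X) = -1 + X - 4*X*(1 + X))
sqrt(-711 + h(35, M)) = sqrt(-711 + (-1 - 3 - 4*(-3)*(1 - 3))) = sqrt(-711 + (-1 - 3 - 4*(-3)*(-2))) = sqrt(-711 + (-1 - 3 - 24)) = sqrt(-711 - 28) = sqrt(-739) = I*sqrt(739)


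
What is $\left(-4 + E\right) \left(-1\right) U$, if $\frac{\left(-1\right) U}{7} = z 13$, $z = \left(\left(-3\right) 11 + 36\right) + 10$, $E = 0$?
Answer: $-4732$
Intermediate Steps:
$z = 13$ ($z = \left(-33 + 36\right) + 10 = 3 + 10 = 13$)
$U = -1183$ ($U = - 7 \cdot 13 \cdot 13 = \left(-7\right) 169 = -1183$)
$\left(-4 + E\right) \left(-1\right) U = \left(-4 + 0\right) \left(-1\right) \left(-1183\right) = \left(-4\right) \left(-1\right) \left(-1183\right) = 4 \left(-1183\right) = -4732$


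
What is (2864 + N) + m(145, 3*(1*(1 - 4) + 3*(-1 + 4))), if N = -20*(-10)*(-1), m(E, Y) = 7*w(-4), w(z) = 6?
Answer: 2706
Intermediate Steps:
m(E, Y) = 42 (m(E, Y) = 7*6 = 42)
N = -200 (N = 200*(-1) = -200)
(2864 + N) + m(145, 3*(1*(1 - 4) + 3*(-1 + 4))) = (2864 - 200) + 42 = 2664 + 42 = 2706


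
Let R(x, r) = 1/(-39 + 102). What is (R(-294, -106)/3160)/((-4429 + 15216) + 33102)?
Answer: 1/8737422120 ≈ 1.1445e-10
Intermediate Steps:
R(x, r) = 1/63
(R(-294, -106)/3160)/((-4429 + 15216) + 33102) = ((1/63)/3160)/((-4429 + 15216) + 33102) = ((1/63)*(1/3160))/(10787 + 33102) = (1/199080)/43889 = (1/199080)*(1/43889) = 1/8737422120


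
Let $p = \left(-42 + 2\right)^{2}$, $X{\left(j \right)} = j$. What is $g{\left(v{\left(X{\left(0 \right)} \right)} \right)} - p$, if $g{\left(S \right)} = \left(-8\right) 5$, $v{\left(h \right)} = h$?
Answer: $-1640$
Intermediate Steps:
$g{\left(S \right)} = -40$
$p = 1600$ ($p = \left(-40\right)^{2} = 1600$)
$g{\left(v{\left(X{\left(0 \right)} \right)} \right)} - p = -40 - 1600 = -1640$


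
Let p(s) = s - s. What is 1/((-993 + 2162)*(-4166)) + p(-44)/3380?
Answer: -1/4870054 ≈ -2.0534e-7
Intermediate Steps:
p(s) = 0
1/((-993 + 2162)*(-4166)) + p(-44)/3380 = 1/((-993 + 2162)*(-4166)) + 0/3380 = -1/4166/1169 + 0*(1/3380) = (1/1169)*(-1/4166) + 0 = -1/4870054 + 0 = -1/4870054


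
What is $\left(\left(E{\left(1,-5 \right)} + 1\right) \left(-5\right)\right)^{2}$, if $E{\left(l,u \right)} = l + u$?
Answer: $225$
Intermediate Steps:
$\left(\left(E{\left(1,-5 \right)} + 1\right) \left(-5\right)\right)^{2} = \left(\left(\left(1 - 5\right) + 1\right) \left(-5\right)\right)^{2} = \left(\left(-4 + 1\right) \left(-5\right)\right)^{2} = \left(\left(-3\right) \left(-5\right)\right)^{2} = 15^{2} = 225$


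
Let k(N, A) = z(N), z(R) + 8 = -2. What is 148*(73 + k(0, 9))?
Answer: 9324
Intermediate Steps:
z(R) = -10 (z(R) = -8 - 2 = -10)
k(N, A) = -10
148*(73 + k(0, 9)) = 148*(73 - 10) = 148*63 = 9324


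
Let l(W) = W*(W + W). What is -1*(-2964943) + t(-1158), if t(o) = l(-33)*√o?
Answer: 2964943 + 2178*I*√1158 ≈ 2.9649e+6 + 74116.0*I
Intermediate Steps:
l(W) = 2*W² (l(W) = W*(2*W) = 2*W²)
t(o) = 2178*√o (t(o) = (2*(-33)²)*√o = (2*1089)*√o = 2178*√o)
-1*(-2964943) + t(-1158) = -1*(-2964943) + 2178*√(-1158) = 2964943 + 2178*(I*√1158) = 2964943 + 2178*I*√1158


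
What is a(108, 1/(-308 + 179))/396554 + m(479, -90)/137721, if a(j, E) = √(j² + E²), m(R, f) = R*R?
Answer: 229441/137721 + 25*√310561/51155466 ≈ 1.6663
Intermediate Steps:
m(R, f) = R²
a(j, E) = √(E² + j²)
a(108, 1/(-308 + 179))/396554 + m(479, -90)/137721 = √((1/(-308 + 179))² + 108²)/396554 + 479²/137721 = √((1/(-129))² + 11664)*(1/396554) + 229441*(1/137721) = √((-1/129)² + 11664)*(1/396554) + 229441/137721 = √(1/16641 + 11664)*(1/396554) + 229441/137721 = √(194100625/16641)*(1/396554) + 229441/137721 = (25*√310561/129)*(1/396554) + 229441/137721 = 25*√310561/51155466 + 229441/137721 = 229441/137721 + 25*√310561/51155466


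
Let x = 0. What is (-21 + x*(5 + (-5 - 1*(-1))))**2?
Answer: 441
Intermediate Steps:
(-21 + x*(5 + (-5 - 1*(-1))))**2 = (-21 + 0*(5 + (-5 - 1*(-1))))**2 = (-21 + 0*(5 + (-5 + 1)))**2 = (-21 + 0*(5 - 4))**2 = (-21 + 0*1)**2 = (-21 + 0)**2 = (-21)**2 = 441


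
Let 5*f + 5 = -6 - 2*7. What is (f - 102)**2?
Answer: 11449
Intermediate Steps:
f = -5 (f = -1 + (-6 - 2*7)/5 = -1 + (-6 - 14)/5 = -1 + (1/5)*(-20) = -1 - 4 = -5)
(f - 102)**2 = (-5 - 102)**2 = (-107)**2 = 11449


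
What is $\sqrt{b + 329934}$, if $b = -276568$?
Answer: $\sqrt{53366} \approx 231.01$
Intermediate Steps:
$\sqrt{b + 329934} = \sqrt{-276568 + 329934} = \sqrt{53366}$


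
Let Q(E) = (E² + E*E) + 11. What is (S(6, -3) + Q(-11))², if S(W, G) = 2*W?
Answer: 70225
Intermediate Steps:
Q(E) = 11 + 2*E² (Q(E) = (E² + E²) + 11 = 2*E² + 11 = 11 + 2*E²)
(S(6, -3) + Q(-11))² = (2*6 + (11 + 2*(-11)²))² = (12 + (11 + 2*121))² = (12 + (11 + 242))² = (12 + 253)² = 265² = 70225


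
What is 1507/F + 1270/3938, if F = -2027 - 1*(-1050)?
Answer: -2346888/1923713 ≈ -1.2200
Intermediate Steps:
F = -977 (F = -2027 + 1050 = -977)
1507/F + 1270/3938 = 1507/(-977) + 1270/3938 = 1507*(-1/977) + 1270*(1/3938) = -1507/977 + 635/1969 = -2346888/1923713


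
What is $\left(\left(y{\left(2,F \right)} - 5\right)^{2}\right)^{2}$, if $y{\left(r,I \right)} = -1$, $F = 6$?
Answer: $1296$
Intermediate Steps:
$\left(\left(y{\left(2,F \right)} - 5\right)^{2}\right)^{2} = \left(\left(-1 - 5\right)^{2}\right)^{2} = \left(\left(-6\right)^{2}\right)^{2} = 36^{2} = 1296$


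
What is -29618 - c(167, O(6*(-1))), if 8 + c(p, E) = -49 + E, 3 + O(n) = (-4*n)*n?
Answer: -29414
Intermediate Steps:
O(n) = -3 - 4*n² (O(n) = -3 + (-4*n)*n = -3 - 4*n²)
c(p, E) = -57 + E (c(p, E) = -8 + (-49 + E) = -57 + E)
-29618 - c(167, O(6*(-1))) = -29618 - (-57 + (-3 - 4*(6*(-1))²)) = -29618 - (-57 + (-3 - 4*(-6)²)) = -29618 - (-57 + (-3 - 4*36)) = -29618 - (-57 + (-3 - 144)) = -29618 - (-57 - 147) = -29618 - 1*(-204) = -29618 + 204 = -29414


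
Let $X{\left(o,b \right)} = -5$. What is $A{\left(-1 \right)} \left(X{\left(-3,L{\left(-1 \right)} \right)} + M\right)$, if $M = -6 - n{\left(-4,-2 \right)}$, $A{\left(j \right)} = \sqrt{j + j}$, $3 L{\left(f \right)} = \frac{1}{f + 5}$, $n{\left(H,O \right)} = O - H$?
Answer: $- 13 i \sqrt{2} \approx - 18.385 i$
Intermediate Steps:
$L{\left(f \right)} = \frac{1}{3 \left(5 + f\right)}$ ($L{\left(f \right)} = \frac{1}{3 \left(f + 5\right)} = \frac{1}{3 \left(5 + f\right)}$)
$A{\left(j \right)} = \sqrt{2} \sqrt{j}$ ($A{\left(j \right)} = \sqrt{2 j} = \sqrt{2} \sqrt{j}$)
$M = -8$ ($M = -6 - \left(-2 - -4\right) = -6 - \left(-2 + 4\right) = -6 - 2 = -8$)
$A{\left(-1 \right)} \left(X{\left(-3,L{\left(-1 \right)} \right)} + M\right) = \sqrt{2} \sqrt{-1} \left(-5 - 8\right) = \sqrt{2} i \left(-13\right) = i \sqrt{2} \left(-13\right) = - 13 i \sqrt{2}$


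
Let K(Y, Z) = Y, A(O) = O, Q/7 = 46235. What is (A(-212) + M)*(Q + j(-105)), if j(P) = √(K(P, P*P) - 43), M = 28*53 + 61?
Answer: 431418785 + 2666*I*√37 ≈ 4.3142e+8 + 16217.0*I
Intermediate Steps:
Q = 323645 (Q = 7*46235 = 323645)
M = 1545 (M = 1484 + 61 = 1545)
j(P) = √(-43 + P) (j(P) = √(P - 43) = √(-43 + P))
(A(-212) + M)*(Q + j(-105)) = (-212 + 1545)*(323645 + √(-43 - 105)) = 1333*(323645 + √(-148)) = 1333*(323645 + 2*I*√37) = 431418785 + 2666*I*√37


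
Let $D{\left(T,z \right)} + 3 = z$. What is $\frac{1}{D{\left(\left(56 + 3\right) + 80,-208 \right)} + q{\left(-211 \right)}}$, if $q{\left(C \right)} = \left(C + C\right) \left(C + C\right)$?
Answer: $\frac{1}{177873} \approx 5.622 \cdot 10^{-6}$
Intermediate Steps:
$D{\left(T,z \right)} = -3 + z$
$q{\left(C \right)} = 4 C^{2}$ ($q{\left(C \right)} = 2 C 2 C = 4 C^{2}$)
$\frac{1}{D{\left(\left(56 + 3\right) + 80,-208 \right)} + q{\left(-211 \right)}} = \frac{1}{\left(-3 - 208\right) + 4 \left(-211\right)^{2}} = \frac{1}{-211 + 4 \cdot 44521} = \frac{1}{-211 + 178084} = \frac{1}{177873}$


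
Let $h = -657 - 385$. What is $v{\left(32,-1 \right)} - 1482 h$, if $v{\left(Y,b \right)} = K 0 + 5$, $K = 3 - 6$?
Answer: $1544249$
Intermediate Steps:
$K = -3$ ($K = 3 - 6 = -3$)
$v{\left(Y,b \right)} = 5$ ($v{\left(Y,b \right)} = \left(-3\right) 0 + 5 = 0 + 5 = 5$)
$h = -1042$ ($h = -657 - 385 = -1042$)
$v{\left(32,-1 \right)} - 1482 h = 5 - -1544244 = 5 + 1544244 = 1544249$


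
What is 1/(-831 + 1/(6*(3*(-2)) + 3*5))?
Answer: -21/17452 ≈ -0.0012033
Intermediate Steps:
1/(-831 + 1/(6*(3*(-2)) + 3*5)) = 1/(-831 + 1/(6*(-6) + 15)) = 1/(-831 + 1/(-36 + 15)) = 1/(-831 + 1/(-21)) = 1/(-831 - 1/21) = 1/(-17452/21) = -21/17452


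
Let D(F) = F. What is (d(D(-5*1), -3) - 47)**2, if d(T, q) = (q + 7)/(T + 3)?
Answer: 2401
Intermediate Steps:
d(T, q) = (7 + q)/(3 + T)
(d(D(-5*1), -3) - 47)**2 = ((7 - 3)/(3 - 5*1) - 47)**2 = (4/(3 - 5) - 47)**2 = (4/(-2) - 47)**2 = (-1/2*4 - 47)**2 = (-2 - 47)**2 = (-49)**2 = 2401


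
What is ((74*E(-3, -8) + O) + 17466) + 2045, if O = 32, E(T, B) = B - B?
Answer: 19543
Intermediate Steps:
E(T, B) = 0
((74*E(-3, -8) + O) + 17466) + 2045 = ((74*0 + 32) + 17466) + 2045 = ((0 + 32) + 17466) + 2045 = (32 + 17466) + 2045 = 17498 + 2045 = 19543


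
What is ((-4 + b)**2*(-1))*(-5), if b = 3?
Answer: 5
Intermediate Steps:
((-4 + b)**2*(-1))*(-5) = ((-4 + 3)**2*(-1))*(-5) = ((-1)**2*(-1))*(-5) = (1*(-1))*(-5) = -1*(-5) = 5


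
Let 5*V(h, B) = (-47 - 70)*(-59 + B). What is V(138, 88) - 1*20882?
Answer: -107803/5 ≈ -21561.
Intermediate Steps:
V(h, B) = 6903/5 - 117*B/5 (V(h, B) = ((-47 - 70)*(-59 + B))/5 = (-117*(-59 + B))/5 = (6903 - 117*B)/5 = 6903/5 - 117*B/5)
V(138, 88) - 1*20882 = (6903/5 - 117/5*88) - 1*20882 = (6903/5 - 10296/5) - 20882 = -3393/5 - 20882 = -107803/5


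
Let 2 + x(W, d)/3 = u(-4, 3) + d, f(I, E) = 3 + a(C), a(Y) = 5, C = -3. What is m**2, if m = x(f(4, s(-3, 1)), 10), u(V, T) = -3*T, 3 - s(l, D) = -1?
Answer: 9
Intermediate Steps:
s(l, D) = 4 (s(l, D) = 3 - 1*(-1) = 3 + 1 = 4)
f(I, E) = 8 (f(I, E) = 3 + 5 = 8)
x(W, d) = -33 + 3*d (x(W, d) = -6 + 3*(-3*3 + d) = -6 + 3*(-9 + d) = -6 + (-27 + 3*d) = -33 + 3*d)
m = -3 (m = -33 + 3*10 = -33 + 30 = -3)
m**2 = (-3)**2 = 9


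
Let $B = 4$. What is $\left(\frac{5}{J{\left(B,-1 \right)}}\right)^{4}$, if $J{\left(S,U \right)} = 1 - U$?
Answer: $\frac{625}{16} \approx 39.063$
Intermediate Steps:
$\left(\frac{5}{J{\left(B,-1 \right)}}\right)^{4} = \left(\frac{5}{1 - -1}\right)^{4} = \left(\frac{5}{1 + 1}\right)^{4} = \left(\frac{5}{2}\right)^{4} = \frac{625}{16}$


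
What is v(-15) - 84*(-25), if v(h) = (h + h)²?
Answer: 3000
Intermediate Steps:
v(h) = 4*h² (v(h) = (2*h)² = 4*h²)
v(-15) - 84*(-25) = 4*(-15)² - 84*(-25) = 4*225 + 2100 = 900 + 2100 = 3000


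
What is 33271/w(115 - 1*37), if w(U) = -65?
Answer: -33271/65 ≈ -511.86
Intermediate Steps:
33271/w(115 - 1*37) = 33271/(-65) = 33271*(-1/65) = -33271/65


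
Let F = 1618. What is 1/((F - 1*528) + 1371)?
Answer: 1/2461 ≈ 0.00040634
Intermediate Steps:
1/((F - 1*528) + 1371) = 1/((1618 - 1*528) + 1371) = 1/((1618 - 528) + 1371) = 1/(1090 + 1371) = 1/2461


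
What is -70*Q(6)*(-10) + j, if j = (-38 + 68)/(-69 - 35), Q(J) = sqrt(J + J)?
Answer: -15/52 + 1400*sqrt(3) ≈ 2424.6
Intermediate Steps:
Q(J) = sqrt(2)*sqrt(J) (Q(J) = sqrt(2*J) = sqrt(2)*sqrt(J))
j = -15/52 (j = 30/(-104) = 30*(-1/104) = -15/52 ≈ -0.28846)
-70*Q(6)*(-10) + j = -70*sqrt(2)*sqrt(6)*(-10) - 15/52 = -70*2*sqrt(3)*(-10) - 15/52 = -(-1400)*sqrt(3) - 15/52 = 1400*sqrt(3) - 15/52 = -15/52 + 1400*sqrt(3)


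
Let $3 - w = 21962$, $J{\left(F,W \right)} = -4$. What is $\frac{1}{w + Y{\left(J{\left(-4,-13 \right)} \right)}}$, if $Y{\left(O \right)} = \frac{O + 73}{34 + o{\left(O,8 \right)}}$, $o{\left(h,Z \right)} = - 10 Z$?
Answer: $- \frac{2}{43921} \approx -4.5536 \cdot 10^{-5}$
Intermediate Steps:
$w = -21959$ ($w = 3 - 21962 = -21959$)
$Y{\left(O \right)} = - \frac{73}{46} - \frac{O}{46}$ ($Y{\left(O \right)} = \frac{O + 73}{34 - 80} = \frac{73 + O}{34 - 80} = \frac{73 + O}{-46} = \left(73 + O\right) \left(- \frac{1}{46}\right) = - \frac{73}{46} - \frac{O}{46}$)
$\frac{1}{w + Y{\left(J{\left(-4,-13 \right)} \right)}} = \frac{1}{-21959 - \frac{3}{2}} = \frac{1}{- \frac{43921}{2}} = - \frac{2}{43921}$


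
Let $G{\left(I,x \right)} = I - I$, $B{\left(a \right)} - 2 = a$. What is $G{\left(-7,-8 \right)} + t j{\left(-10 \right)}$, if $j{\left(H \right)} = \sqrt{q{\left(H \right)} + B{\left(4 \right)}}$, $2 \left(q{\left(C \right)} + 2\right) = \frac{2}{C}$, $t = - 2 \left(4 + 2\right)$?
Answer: $- \frac{6 \sqrt{390}}{5} \approx -23.698$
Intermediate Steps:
$B{\left(a \right)} = 2 + a$
$t = -12$ ($t = \left(-2\right) 6 = -12$)
$q{\left(C \right)} = -2 + \frac{1}{C}$ ($q{\left(C \right)} = -2 + \frac{2 \frac{1}{C}}{2} = -2 + \frac{1}{C}$)
$G{\left(I,x \right)} = 0$
$j{\left(H \right)} = \sqrt{4 + \frac{1}{H}}$ ($j{\left(H \right)} = \sqrt{\left(-2 + \frac{1}{H}\right) + \left(2 + 4\right)} = \sqrt{\left(-2 + \frac{1}{H}\right) + 6} = \sqrt{4 + \frac{1}{H}}$)
$G{\left(-7,-8 \right)} + t j{\left(-10 \right)} = 0 - 12 \sqrt{4 + \frac{1}{-10}} = 0 - 12 \sqrt{4 - \frac{1}{10}} = 0 - 12 \sqrt{\frac{39}{10}} = 0 - 12 \frac{\sqrt{390}}{10} = 0 - \frac{6 \sqrt{390}}{5} = - \frac{6 \sqrt{390}}{5}$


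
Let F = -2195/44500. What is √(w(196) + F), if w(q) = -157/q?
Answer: 3*I*√916789/3115 ≈ 0.92214*I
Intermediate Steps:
F = -439/8900 (F = -2195*1/44500 = -439/8900 ≈ -0.049326)
√(w(196) + F) = √(-157/196 - 439/8900) = √(-92709/109025) = 3*I*√916789/3115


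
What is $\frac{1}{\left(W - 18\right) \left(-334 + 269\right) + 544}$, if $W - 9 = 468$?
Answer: $- \frac{1}{29291} \approx -3.414 \cdot 10^{-5}$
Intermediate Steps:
$W = 477$ ($W = 9 + 468 = 477$)
$\frac{1}{\left(W - 18\right) \left(-334 + 269\right) + 544} = \frac{1}{\left(477 - 18\right) \left(-334 + 269\right) + 544} = \frac{1}{459 \left(-65\right) + 544} = \frac{1}{-29835 + 544} = \frac{1}{-29291} = - \frac{1}{29291}$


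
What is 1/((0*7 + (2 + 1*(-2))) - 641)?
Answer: -1/641 ≈ -0.0015601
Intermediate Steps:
1/((0*7 + (2 + 1*(-2))) - 641) = 1/((0 + (2 - 2)) - 641) = 1/((0 + 0) - 641) = 1/(0 - 641) = 1/(-641) = -1/641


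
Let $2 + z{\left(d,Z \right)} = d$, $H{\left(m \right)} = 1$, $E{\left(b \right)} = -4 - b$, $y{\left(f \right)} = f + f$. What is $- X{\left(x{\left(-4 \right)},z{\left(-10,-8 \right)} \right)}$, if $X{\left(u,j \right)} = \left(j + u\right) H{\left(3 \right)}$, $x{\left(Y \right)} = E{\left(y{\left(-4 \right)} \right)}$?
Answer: $8$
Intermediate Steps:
$y{\left(f \right)} = 2 f$
$z{\left(d,Z \right)} = -2 + d$
$x{\left(Y \right)} = 4$ ($x{\left(Y \right)} = -4 - 2 \left(-4\right) = -4 - -8 = -4 + 8 = 4$)
$X{\left(u,j \right)} = j + u$ ($X{\left(u,j \right)} = \left(j + u\right) 1 = j + u$)
$- X{\left(x{\left(-4 \right)},z{\left(-10,-8 \right)} \right)} = - (\left(-2 - 10\right) + 4) = - (-12 + 4) = \left(-1\right) \left(-8\right) = 8$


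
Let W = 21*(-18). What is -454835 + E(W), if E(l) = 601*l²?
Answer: 85418449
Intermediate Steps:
W = -378
-454835 + E(W) = -454835 + 601*(-378)² = -454835 + 601*142884 = -454835 + 85873284 = 85418449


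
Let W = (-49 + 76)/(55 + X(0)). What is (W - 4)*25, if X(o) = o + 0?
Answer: -965/11 ≈ -87.727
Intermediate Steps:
X(o) = o
W = 27/55 (W = (-49 + 76)/(55 + 0) = 27/55 ≈ 0.49091)
(W - 4)*25 = (27/55 - 4)*25 = -193/55*25 = -965/11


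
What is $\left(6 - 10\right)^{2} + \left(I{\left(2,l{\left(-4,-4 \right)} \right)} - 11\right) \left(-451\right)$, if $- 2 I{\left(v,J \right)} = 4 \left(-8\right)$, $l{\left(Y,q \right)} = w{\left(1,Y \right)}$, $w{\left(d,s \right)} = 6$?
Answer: $-2239$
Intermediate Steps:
$l{\left(Y,q \right)} = 6$
$I{\left(v,J \right)} = 16$ ($I{\left(v,J \right)} = - \frac{4 \left(-8\right)}{2} = \left(- \frac{1}{2}\right) \left(-32\right) = 16$)
$\left(6 - 10\right)^{2} + \left(I{\left(2,l{\left(-4,-4 \right)} \right)} - 11\right) \left(-451\right) = \left(6 - 10\right)^{2} + \left(16 - 11\right) \left(-451\right) = \left(-4\right)^{2} + 5 \left(-451\right) = 16 - 2255 = -2239$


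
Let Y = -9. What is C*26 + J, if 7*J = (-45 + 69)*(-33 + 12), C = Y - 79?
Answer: -2360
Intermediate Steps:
C = -88 (C = -9 - 79 = -88)
J = -72 (J = ((-45 + 69)*(-33 + 12))/7 = (24*(-21))/7 = (⅐)*(-504) = -72)
C*26 + J = -88*26 - 72 = -2288 - 72 = -2360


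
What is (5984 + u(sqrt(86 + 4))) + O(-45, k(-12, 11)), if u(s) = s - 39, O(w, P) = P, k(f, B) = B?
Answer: 5956 + 3*sqrt(10) ≈ 5965.5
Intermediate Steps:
u(s) = -39 + s
(5984 + u(sqrt(86 + 4))) + O(-45, k(-12, 11)) = (5984 + (-39 + sqrt(86 + 4))) + 11 = (5984 + (-39 + sqrt(90))) + 11 = (5984 + (-39 + 3*sqrt(10))) + 11 = (5945 + 3*sqrt(10)) + 11 = 5956 + 3*sqrt(10)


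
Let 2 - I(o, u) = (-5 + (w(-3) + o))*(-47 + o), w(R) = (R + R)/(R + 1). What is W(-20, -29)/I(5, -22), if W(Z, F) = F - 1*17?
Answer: -23/64 ≈ -0.35938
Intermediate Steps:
w(R) = 2*R/(1 + R) (w(R) = (2*R)/(1 + R) = 2*R/(1 + R))
W(Z, F) = -17 + F (W(Z, F) = F - 17 = -17 + F)
I(o, u) = 2 - (-47 + o)*(-2 + o) (I(o, u) = 2 - (-5 + (2*(-3)/(1 - 3) + o))*(-47 + o) = 2 - (-5 + (2*(-3)/(-2) + o))*(-47 + o) = 2 - (-5 + (2*(-3)*(-½) + o))*(-47 + o) = 2 - (-5 + (3 + o))*(-47 + o) = 2 - (-2 + o)*(-47 + o) = 2 - (-47 + o)*(-2 + o))
W(-20, -29)/I(5, -22) = (-17 - 29)/(-92 - 1*5² + 49*5) = -46/(-92 - 1*25 + 245) = -46/(-92 - 25 + 245) = -46/128 = -46*1/128 = -23/64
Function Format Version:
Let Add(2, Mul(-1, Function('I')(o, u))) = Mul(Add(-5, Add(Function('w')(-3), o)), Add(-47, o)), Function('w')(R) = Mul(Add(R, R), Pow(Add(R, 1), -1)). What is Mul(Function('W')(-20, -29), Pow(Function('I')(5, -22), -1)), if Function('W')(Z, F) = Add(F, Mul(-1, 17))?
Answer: Rational(-23, 64) ≈ -0.35938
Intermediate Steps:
Function('w')(R) = Mul(2, R, Pow(Add(1, R), -1)) (Function('w')(R) = Mul(Mul(2, R), Pow(Add(1, R), -1)) = Mul(2, R, Pow(Add(1, R), -1)))
Function('W')(Z, F) = Add(-17, F) (Function('W')(Z, F) = Add(F, -17) = Add(-17, F))
Function('I')(o, u) = Add(2, Mul(-1, Add(-47, o), Add(-2, o))) (Function('I')(o, u) = Add(2, Mul(-1, Mul(Add(-5, Add(Mul(2, -3, Pow(Add(1, -3), -1)), o)), Add(-47, o)))) = Add(2, Mul(-1, Mul(Add(-5, Add(Mul(2, -3, Pow(-2, -1)), o)), Add(-47, o)))) = Add(2, Mul(-1, Mul(Add(-5, Add(Mul(2, -3, Rational(-1, 2)), o)), Add(-47, o)))) = Add(2, Mul(-1, Mul(Add(-5, Add(3, o)), Add(-47, o)))) = Add(2, Mul(-1, Mul(Add(-2, o), Add(-47, o)))) = Add(2, Mul(-1, Mul(Add(-47, o), Add(-2, o)))) = Add(2, Mul(-1, Add(-47, o), Add(-2, o))))
Mul(Function('W')(-20, -29), Pow(Function('I')(5, -22), -1)) = Mul(Add(-17, -29), Pow(Add(-92, Mul(-1, Pow(5, 2)), Mul(49, 5)), -1)) = Mul(-46, Pow(Add(-92, Mul(-1, 25), 245), -1)) = Mul(-46, Pow(Add(-92, -25, 245), -1)) = Mul(-46, Pow(128, -1)) = Mul(-46, Rational(1, 128)) = Rational(-23, 64)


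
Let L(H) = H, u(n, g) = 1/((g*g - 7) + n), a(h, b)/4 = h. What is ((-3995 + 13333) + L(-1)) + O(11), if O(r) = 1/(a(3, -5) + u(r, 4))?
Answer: 2250237/241 ≈ 9337.1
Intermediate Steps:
a(h, b) = 4*h
u(n, g) = 1/(-7 + n + g²) (u(n, g) = 1/((g² - 7) + n) = 1/((-7 + g²) + n) = 1/(-7 + n + g²))
O(r) = 1/(12 + 1/(9 + r)) (O(r) = 1/(4*3 + 1/(-7 + r + 4²)) = 1/(12 + 1/(-7 + r + 16)) = 1/(12 + 1/(9 + r)))
((-3995 + 13333) + L(-1)) + O(11) = ((-3995 + 13333) - 1) + (9 + 11)/(109 + 12*11) = (9338 - 1) + 20/(109 + 132) = 9337 + 20/241 = 2250237/241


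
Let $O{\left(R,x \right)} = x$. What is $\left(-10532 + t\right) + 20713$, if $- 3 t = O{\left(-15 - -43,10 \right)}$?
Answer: $\frac{30533}{3} \approx 10178.0$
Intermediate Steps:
$t = - \frac{10}{3}$ ($t = \left(- \frac{1}{3}\right) 10 = - \frac{10}{3} \approx -3.3333$)
$\left(-10532 + t\right) + 20713 = \left(-10532 - \frac{10}{3}\right) + 20713 = - \frac{31606}{3} + 20713 = \frac{30533}{3}$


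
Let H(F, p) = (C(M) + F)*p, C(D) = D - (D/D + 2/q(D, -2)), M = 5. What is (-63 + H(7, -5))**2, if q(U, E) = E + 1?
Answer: 16384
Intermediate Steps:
q(U, E) = 1 + E
C(D) = 1 + D (C(D) = D - (D/D + 2/(1 - 2)) = D - (1 + 2/(-1)) = D - (1 + 2*(-1)) = D - (1 - 2) = D - 1*(-1) = D + 1 = 1 + D)
H(F, p) = p*(6 + F) (H(F, p) = ((1 + 5) + F)*p = (6 + F)*p = p*(6 + F))
(-63 + H(7, -5))**2 = (-63 - 5*(6 + 7))**2 = (-63 - 5*13)**2 = (-63 - 65)**2 = (-128)**2 = 16384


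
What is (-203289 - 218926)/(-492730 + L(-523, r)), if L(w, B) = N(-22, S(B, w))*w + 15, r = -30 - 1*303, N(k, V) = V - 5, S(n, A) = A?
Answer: 422215/216571 ≈ 1.9495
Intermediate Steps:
N(k, V) = -5 + V
r = -333 (r = -30 - 303 = -333)
L(w, B) = 15 + w*(-5 + w) (L(w, B) = (-5 + w)*w + 15 = w*(-5 + w) + 15 = 15 + w*(-5 + w))
(-203289 - 218926)/(-492730 + L(-523, r)) = (-203289 - 218926)/(-492730 + (15 - 523*(-5 - 523))) = -422215/(-492730 + (15 - 523*(-528))) = -422215/(-492730 + (15 + 276144)) = -422215/(-492730 + 276159) = -422215/(-216571) = -422215*(-1/216571) = 422215/216571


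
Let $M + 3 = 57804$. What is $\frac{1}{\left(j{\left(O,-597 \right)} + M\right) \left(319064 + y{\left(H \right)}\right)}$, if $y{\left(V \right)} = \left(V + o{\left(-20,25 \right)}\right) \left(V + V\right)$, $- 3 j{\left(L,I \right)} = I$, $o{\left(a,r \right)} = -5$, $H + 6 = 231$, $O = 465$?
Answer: $\frac{1}{24247712000} \approx 4.1241 \cdot 10^{-11}$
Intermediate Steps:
$H = 225$ ($H = -6 + 231 = 225$)
$j{\left(L,I \right)} = - \frac{I}{3}$
$M = 57801$ ($M = -3 + 57804 = 57801$)
$y{\left(V \right)} = 2 V \left(-5 + V\right)$ ($y{\left(V \right)} = \left(V - 5\right) \left(V + V\right) = \left(-5 + V\right) 2 V = 2 V \left(-5 + V\right)$)
$\frac{1}{\left(j{\left(O,-597 \right)} + M\right) \left(319064 + y{\left(H \right)}\right)} = \frac{1}{\left(\left(- \frac{1}{3}\right) \left(-597\right) + 57801\right) \left(319064 + 2 \cdot 225 \left(-5 + 225\right)\right)} = \frac{1}{\left(199 + 57801\right) \left(319064 + 2 \cdot 225 \cdot 220\right)} = \frac{1}{58000 \left(319064 + 99000\right)} = \frac{1}{58000 \cdot 418064} = \frac{1}{24247712000}$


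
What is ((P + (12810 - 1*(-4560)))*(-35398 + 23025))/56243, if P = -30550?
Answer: 163076140/56243 ≈ 2899.5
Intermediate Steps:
((P + (12810 - 1*(-4560)))*(-35398 + 23025))/56243 = ((-30550 + (12810 - 1*(-4560)))*(-35398 + 23025))/56243 = ((-30550 + (12810 + 4560))*(-12373))*(1/56243) = ((-30550 + 17370)*(-12373))*(1/56243) = -13180*(-12373)*(1/56243) = 163076140*(1/56243) = 163076140/56243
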